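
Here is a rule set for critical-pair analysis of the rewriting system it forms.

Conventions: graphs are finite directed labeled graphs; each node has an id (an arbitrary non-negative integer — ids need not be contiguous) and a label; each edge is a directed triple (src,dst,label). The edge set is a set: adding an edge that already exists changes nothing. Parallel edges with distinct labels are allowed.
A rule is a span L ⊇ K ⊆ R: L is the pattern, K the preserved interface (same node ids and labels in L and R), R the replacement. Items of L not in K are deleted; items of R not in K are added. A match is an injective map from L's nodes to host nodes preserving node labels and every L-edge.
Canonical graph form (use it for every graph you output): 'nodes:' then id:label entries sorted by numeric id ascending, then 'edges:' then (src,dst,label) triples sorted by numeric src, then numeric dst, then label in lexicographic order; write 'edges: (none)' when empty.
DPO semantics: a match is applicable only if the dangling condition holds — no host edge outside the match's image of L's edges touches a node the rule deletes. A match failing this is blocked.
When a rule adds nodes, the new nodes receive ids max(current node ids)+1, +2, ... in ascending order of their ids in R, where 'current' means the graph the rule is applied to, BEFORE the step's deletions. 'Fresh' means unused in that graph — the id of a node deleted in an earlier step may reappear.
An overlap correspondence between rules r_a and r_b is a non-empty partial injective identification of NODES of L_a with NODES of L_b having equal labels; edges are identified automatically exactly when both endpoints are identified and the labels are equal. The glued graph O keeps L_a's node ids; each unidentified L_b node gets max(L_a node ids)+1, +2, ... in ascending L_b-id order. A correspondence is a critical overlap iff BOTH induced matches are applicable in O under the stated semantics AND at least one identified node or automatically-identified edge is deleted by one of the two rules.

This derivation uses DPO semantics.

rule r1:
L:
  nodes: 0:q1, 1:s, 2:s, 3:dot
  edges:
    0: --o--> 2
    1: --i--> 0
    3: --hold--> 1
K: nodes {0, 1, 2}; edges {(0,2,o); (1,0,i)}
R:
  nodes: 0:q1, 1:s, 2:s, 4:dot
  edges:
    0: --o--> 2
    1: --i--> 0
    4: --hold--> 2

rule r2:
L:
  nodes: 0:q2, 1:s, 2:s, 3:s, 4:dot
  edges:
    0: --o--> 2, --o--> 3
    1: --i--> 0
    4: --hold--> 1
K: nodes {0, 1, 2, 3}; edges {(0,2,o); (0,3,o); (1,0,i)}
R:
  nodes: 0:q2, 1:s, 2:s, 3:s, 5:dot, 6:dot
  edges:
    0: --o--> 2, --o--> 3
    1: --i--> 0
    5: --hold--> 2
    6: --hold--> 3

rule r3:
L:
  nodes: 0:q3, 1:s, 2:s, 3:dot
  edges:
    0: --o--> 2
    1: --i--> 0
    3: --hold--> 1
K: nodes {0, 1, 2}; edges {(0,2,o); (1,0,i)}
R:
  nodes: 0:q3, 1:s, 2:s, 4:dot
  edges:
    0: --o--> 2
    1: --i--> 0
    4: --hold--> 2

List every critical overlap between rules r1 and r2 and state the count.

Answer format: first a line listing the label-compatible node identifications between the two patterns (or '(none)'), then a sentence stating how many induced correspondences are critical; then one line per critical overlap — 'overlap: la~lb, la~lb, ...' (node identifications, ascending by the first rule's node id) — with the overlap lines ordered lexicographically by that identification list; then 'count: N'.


label-compatible node identifications between L(r1) and L(r2): 1~1, 1~2, 1~3, 2~1, 2~2, 2~3, 3~4
3 of the induced correspondences are critical overlaps of r1 and r2.
overlap: 1~1, 2~2, 3~4
overlap: 1~1, 2~3, 3~4
overlap: 1~1, 3~4
count: 3


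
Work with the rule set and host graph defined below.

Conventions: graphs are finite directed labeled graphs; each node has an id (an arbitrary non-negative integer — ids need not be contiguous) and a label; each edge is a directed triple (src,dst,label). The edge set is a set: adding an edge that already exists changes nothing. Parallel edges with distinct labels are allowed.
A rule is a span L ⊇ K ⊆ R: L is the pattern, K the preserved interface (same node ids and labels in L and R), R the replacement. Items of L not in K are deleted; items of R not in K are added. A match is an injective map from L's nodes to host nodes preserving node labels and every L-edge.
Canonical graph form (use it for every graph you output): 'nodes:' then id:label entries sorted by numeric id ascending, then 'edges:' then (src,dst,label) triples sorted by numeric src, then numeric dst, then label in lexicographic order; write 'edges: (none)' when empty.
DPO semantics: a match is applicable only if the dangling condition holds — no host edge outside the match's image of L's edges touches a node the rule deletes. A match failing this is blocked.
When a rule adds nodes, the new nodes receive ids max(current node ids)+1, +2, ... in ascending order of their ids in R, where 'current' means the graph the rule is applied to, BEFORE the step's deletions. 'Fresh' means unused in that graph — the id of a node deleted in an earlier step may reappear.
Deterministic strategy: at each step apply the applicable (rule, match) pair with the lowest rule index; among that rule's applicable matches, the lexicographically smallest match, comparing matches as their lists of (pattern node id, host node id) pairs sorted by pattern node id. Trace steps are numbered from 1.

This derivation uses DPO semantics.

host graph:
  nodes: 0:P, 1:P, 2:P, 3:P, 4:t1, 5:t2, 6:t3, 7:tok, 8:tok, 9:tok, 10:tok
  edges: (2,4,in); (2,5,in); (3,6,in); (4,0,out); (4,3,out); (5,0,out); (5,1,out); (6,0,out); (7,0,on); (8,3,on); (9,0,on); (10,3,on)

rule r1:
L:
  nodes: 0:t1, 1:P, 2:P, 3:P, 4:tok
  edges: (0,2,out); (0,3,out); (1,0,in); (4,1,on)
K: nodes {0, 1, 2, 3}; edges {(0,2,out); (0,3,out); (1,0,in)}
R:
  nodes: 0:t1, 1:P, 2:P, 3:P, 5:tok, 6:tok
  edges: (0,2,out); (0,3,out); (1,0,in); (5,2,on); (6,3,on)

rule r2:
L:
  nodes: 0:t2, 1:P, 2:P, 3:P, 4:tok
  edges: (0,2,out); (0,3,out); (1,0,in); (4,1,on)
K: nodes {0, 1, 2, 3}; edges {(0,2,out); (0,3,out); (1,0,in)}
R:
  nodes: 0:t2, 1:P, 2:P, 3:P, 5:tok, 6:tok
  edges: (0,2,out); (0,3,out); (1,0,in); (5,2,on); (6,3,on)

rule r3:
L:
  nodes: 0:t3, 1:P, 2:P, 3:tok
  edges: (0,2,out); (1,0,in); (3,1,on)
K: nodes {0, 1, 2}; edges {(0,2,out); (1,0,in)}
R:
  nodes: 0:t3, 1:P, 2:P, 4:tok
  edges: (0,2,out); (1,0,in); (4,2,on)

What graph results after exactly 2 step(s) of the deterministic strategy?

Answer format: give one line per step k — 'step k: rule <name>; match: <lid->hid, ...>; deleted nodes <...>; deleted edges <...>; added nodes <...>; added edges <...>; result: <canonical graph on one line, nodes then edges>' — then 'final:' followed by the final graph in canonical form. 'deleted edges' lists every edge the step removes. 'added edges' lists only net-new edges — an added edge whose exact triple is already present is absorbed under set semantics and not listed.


step 1: rule r3; match: 0->6, 1->3, 2->0, 3->8; deleted nodes 8; deleted edges (8,3,on); added nodes 11; added edges (11,0,on); result: nodes: 0:P, 1:P, 2:P, 3:P, 4:t1, 5:t2, 6:t3, 7:tok, 9:tok, 10:tok, 11:tok edges: (2,4,in); (2,5,in); (3,6,in); (4,0,out); (4,3,out); (5,0,out); (5,1,out); (6,0,out); (7,0,on); (9,0,on); (10,3,on); (11,0,on)
step 2: rule r3; match: 0->6, 1->3, 2->0, 3->10; deleted nodes 10; deleted edges (10,3,on); added nodes 12; added edges (12,0,on); result: nodes: 0:P, 1:P, 2:P, 3:P, 4:t1, 5:t2, 6:t3, 7:tok, 9:tok, 11:tok, 12:tok edges: (2,4,in); (2,5,in); (3,6,in); (4,0,out); (4,3,out); (5,0,out); (5,1,out); (6,0,out); (7,0,on); (9,0,on); (11,0,on); (12,0,on)
final:
nodes: 0:P, 1:P, 2:P, 3:P, 4:t1, 5:t2, 6:t3, 7:tok, 9:tok, 11:tok, 12:tok
edges: (2,4,in); (2,5,in); (3,6,in); (4,0,out); (4,3,out); (5,0,out); (5,1,out); (6,0,out); (7,0,on); (9,0,on); (11,0,on); (12,0,on)


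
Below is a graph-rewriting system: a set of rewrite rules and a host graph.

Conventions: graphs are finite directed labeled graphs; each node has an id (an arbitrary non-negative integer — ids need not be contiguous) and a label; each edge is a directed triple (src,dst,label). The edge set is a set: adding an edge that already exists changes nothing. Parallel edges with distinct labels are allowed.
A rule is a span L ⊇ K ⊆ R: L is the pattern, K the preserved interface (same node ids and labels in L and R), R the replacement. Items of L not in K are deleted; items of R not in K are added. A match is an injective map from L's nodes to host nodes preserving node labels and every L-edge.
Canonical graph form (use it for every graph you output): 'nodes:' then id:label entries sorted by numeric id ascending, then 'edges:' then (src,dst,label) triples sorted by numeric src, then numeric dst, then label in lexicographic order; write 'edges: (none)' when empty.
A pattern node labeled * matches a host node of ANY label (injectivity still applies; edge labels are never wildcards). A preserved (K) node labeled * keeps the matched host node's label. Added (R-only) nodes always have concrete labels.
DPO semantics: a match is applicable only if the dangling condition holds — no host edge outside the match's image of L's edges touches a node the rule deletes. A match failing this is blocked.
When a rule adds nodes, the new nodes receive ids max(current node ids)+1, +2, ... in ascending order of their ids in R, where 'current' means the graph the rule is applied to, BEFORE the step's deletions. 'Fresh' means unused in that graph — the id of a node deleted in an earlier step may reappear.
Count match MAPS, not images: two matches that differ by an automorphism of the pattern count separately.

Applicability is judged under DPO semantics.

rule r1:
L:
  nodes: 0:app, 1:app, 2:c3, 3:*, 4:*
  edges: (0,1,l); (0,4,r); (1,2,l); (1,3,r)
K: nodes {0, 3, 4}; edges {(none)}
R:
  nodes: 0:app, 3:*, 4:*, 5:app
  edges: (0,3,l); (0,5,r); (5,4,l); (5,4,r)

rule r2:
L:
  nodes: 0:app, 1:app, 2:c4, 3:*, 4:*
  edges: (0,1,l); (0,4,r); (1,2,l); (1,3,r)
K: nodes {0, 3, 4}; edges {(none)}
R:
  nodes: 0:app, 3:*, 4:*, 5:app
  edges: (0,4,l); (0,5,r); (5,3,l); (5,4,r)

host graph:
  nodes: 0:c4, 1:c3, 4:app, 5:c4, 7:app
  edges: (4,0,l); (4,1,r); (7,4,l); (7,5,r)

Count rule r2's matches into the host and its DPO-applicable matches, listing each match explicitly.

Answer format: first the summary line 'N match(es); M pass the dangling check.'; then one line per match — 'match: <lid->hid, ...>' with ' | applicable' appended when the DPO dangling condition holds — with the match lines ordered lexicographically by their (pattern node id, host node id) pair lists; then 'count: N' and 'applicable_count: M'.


1 match(es); 1 pass the dangling check.
match: 0->7, 1->4, 2->0, 3->1, 4->5 | applicable
count: 1
applicable_count: 1


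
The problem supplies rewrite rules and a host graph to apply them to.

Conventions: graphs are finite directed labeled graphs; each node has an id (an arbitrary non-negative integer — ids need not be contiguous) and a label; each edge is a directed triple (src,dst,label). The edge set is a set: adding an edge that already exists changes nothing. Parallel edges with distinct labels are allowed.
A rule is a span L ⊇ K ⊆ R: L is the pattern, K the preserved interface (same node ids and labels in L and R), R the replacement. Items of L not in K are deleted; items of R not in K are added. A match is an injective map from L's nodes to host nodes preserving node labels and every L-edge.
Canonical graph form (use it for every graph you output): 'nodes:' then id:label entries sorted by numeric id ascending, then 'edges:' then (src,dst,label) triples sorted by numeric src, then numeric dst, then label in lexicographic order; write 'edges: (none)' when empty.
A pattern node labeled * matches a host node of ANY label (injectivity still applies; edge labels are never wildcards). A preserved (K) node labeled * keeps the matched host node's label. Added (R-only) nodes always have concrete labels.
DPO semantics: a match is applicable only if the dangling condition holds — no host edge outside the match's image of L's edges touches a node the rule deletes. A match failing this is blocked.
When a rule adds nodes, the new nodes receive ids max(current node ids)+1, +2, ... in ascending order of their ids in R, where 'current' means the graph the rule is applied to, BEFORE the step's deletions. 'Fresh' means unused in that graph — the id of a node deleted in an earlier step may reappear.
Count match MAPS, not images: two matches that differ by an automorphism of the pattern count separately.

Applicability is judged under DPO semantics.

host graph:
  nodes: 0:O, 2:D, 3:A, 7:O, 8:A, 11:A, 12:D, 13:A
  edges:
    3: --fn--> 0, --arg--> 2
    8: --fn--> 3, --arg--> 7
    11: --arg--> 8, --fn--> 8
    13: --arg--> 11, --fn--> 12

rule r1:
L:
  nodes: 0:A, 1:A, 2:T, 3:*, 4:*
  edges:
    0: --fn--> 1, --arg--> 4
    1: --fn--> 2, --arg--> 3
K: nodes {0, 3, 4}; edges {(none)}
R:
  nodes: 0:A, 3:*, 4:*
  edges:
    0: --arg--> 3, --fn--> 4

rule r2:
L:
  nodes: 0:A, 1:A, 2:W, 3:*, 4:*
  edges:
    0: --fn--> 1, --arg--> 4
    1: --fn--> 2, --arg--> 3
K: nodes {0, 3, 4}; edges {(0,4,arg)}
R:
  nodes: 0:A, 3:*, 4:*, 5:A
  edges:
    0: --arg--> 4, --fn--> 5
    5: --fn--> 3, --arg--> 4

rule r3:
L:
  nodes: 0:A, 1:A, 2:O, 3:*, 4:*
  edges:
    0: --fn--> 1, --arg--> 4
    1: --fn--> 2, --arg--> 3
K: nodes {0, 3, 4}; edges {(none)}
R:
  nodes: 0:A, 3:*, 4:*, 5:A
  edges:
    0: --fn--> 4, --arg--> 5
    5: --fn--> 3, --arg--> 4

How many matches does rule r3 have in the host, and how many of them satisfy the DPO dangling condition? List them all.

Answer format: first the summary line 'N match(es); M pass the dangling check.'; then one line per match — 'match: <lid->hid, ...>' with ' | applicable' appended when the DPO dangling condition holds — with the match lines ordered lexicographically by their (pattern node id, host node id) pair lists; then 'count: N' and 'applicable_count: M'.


1 match(es); 1 pass the dangling check.
match: 0->8, 1->3, 2->0, 3->2, 4->7 | applicable
count: 1
applicable_count: 1


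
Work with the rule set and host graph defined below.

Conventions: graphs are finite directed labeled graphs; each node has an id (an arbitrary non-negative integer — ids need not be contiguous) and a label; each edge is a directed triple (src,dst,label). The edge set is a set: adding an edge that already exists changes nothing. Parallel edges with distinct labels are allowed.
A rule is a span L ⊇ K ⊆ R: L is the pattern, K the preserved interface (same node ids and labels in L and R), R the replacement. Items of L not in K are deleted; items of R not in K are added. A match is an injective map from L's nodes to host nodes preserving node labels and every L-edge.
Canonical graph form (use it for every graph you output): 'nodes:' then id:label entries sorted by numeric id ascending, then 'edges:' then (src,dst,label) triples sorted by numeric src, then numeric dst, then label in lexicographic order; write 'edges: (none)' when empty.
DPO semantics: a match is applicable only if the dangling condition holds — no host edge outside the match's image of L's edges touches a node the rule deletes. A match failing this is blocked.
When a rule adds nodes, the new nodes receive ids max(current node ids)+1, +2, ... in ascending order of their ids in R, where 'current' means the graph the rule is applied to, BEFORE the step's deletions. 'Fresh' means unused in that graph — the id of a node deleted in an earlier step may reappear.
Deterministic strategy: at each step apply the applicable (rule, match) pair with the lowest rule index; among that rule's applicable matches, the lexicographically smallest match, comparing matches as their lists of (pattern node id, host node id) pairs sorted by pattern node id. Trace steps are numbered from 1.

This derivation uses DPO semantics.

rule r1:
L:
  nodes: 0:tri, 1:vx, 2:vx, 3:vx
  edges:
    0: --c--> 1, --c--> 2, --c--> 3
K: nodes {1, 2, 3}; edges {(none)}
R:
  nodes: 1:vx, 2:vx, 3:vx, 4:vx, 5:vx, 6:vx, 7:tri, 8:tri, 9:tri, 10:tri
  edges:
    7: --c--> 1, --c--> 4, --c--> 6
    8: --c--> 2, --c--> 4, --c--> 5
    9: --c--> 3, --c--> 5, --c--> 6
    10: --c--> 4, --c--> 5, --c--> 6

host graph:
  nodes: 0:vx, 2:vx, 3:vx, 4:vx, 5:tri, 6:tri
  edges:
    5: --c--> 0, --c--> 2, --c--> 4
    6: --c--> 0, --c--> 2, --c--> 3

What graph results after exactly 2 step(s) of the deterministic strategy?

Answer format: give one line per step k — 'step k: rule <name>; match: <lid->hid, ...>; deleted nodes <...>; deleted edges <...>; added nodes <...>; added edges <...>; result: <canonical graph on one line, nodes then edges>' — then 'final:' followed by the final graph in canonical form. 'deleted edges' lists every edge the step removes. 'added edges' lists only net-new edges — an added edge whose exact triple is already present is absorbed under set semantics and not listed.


step 1: rule r1; match: 0->5, 1->0, 2->2, 3->4; deleted nodes 5; deleted edges (5,0,c); (5,2,c); (5,4,c); added nodes 7, 8, 9, 10, 11, 12, 13; added edges (10,0,c); (10,7,c); (10,9,c); (11,2,c); (11,7,c); (11,8,c); (12,4,c); (12,8,c); (12,9,c); (13,7,c); (13,8,c); (13,9,c); result: nodes: 0:vx, 2:vx, 3:vx, 4:vx, 6:tri, 7:vx, 8:vx, 9:vx, 10:tri, 11:tri, 12:tri, 13:tri edges: (6,0,c); (6,2,c); (6,3,c); (10,0,c); (10,7,c); (10,9,c); (11,2,c); (11,7,c); (11,8,c); (12,4,c); (12,8,c); (12,9,c); (13,7,c); (13,8,c); (13,9,c)
step 2: rule r1; match: 0->6, 1->0, 2->2, 3->3; deleted nodes 6; deleted edges (6,0,c); (6,2,c); (6,3,c); added nodes 14, 15, 16, 17, 18, 19, 20; added edges (17,0,c); (17,14,c); (17,16,c); (18,2,c); (18,14,c); (18,15,c); (19,3,c); (19,15,c); (19,16,c); (20,14,c); (20,15,c); (20,16,c); result: nodes: 0:vx, 2:vx, 3:vx, 4:vx, 7:vx, 8:vx, 9:vx, 10:tri, 11:tri, 12:tri, 13:tri, 14:vx, 15:vx, 16:vx, 17:tri, 18:tri, 19:tri, 20:tri edges: (10,0,c); (10,7,c); (10,9,c); (11,2,c); (11,7,c); (11,8,c); (12,4,c); (12,8,c); (12,9,c); (13,7,c); (13,8,c); (13,9,c); (17,0,c); (17,14,c); (17,16,c); (18,2,c); (18,14,c); (18,15,c); (19,3,c); (19,15,c); (19,16,c); (20,14,c); (20,15,c); (20,16,c)
final:
nodes: 0:vx, 2:vx, 3:vx, 4:vx, 7:vx, 8:vx, 9:vx, 10:tri, 11:tri, 12:tri, 13:tri, 14:vx, 15:vx, 16:vx, 17:tri, 18:tri, 19:tri, 20:tri
edges: (10,0,c); (10,7,c); (10,9,c); (11,2,c); (11,7,c); (11,8,c); (12,4,c); (12,8,c); (12,9,c); (13,7,c); (13,8,c); (13,9,c); (17,0,c); (17,14,c); (17,16,c); (18,2,c); (18,14,c); (18,15,c); (19,3,c); (19,15,c); (19,16,c); (20,14,c); (20,15,c); (20,16,c)


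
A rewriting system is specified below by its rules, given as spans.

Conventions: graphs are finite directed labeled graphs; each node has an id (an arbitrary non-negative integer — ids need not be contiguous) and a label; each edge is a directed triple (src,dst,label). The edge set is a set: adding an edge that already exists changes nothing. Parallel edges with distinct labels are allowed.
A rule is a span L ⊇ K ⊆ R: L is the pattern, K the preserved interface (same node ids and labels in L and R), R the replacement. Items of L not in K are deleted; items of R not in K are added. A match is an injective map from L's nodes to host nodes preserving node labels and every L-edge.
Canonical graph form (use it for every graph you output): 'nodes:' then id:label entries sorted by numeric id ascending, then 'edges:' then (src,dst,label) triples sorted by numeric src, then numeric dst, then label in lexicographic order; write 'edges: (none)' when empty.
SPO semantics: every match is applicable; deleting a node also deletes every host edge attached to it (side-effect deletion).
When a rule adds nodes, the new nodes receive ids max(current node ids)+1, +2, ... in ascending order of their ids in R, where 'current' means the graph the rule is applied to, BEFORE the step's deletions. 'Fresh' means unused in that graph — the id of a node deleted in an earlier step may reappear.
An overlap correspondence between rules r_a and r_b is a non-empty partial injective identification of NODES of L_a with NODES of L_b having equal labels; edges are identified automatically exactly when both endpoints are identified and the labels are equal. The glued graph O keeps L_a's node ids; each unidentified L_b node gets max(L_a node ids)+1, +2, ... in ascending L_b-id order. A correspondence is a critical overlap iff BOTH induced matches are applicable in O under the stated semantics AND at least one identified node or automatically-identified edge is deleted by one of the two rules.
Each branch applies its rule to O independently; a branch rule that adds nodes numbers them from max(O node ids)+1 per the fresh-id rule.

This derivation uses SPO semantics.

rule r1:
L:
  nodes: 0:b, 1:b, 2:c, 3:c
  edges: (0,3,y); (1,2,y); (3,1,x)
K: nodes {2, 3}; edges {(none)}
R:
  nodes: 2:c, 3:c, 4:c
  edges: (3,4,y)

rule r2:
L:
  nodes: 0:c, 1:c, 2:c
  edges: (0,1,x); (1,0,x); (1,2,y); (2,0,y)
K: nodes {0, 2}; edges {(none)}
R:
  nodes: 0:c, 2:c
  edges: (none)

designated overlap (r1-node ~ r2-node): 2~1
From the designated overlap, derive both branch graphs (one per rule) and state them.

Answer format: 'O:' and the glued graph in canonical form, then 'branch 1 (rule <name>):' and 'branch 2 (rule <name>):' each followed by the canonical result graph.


O:
nodes: 0:b, 1:b, 2:c, 3:c, 4:c, 5:c
edges: (0,3,y); (1,2,y); (2,4,x); (2,5,y); (3,1,x); (4,2,x); (5,4,y)
branch 1 (rule r1):
nodes: 2:c, 3:c, 4:c, 5:c, 6:c
edges: (2,4,x); (2,5,y); (3,6,y); (4,2,x); (5,4,y)
branch 2 (rule r2):
nodes: 0:b, 1:b, 3:c, 4:c, 5:c
edges: (0,3,y); (3,1,x)


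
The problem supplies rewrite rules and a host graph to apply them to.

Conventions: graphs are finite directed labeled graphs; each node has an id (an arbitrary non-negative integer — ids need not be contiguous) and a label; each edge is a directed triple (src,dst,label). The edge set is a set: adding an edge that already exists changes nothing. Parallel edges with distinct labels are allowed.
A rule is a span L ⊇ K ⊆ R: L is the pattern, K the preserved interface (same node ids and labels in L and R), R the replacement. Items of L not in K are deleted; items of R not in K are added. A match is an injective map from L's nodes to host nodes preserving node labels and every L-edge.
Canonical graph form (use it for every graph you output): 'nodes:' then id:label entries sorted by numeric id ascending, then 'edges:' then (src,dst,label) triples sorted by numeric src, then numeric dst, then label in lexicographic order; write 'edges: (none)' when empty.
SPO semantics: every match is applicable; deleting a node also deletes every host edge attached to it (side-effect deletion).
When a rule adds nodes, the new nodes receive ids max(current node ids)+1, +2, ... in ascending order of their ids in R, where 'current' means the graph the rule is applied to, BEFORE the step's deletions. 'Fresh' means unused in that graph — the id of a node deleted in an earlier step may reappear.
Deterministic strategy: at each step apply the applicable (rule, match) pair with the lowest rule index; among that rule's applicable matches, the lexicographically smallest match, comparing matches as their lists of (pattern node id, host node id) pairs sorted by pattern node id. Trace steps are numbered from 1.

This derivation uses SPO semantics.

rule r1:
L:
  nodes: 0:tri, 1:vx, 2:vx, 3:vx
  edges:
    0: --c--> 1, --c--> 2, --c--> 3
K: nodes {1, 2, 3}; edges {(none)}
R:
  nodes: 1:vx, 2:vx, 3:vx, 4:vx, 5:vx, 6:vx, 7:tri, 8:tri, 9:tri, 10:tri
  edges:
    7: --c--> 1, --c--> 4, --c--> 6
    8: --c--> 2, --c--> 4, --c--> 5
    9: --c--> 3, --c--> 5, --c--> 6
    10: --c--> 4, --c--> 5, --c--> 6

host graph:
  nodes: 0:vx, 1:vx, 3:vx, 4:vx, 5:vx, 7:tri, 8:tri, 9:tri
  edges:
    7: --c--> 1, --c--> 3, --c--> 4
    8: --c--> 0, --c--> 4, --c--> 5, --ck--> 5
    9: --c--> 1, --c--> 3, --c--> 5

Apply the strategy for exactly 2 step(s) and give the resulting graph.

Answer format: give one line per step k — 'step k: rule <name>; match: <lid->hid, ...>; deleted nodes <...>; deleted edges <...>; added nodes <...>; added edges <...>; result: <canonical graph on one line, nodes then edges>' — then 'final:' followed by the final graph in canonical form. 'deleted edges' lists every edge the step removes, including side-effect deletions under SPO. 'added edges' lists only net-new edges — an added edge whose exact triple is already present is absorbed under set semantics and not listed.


step 1: rule r1; match: 0->7, 1->1, 2->3, 3->4; deleted nodes 7; deleted edges (7,1,c); (7,3,c); (7,4,c); added nodes 10, 11, 12, 13, 14, 15, 16; added edges (13,1,c); (13,10,c); (13,12,c); (14,3,c); (14,10,c); (14,11,c); (15,4,c); (15,11,c); (15,12,c); (16,10,c); (16,11,c); (16,12,c); result: nodes: 0:vx, 1:vx, 3:vx, 4:vx, 5:vx, 8:tri, 9:tri, 10:vx, 11:vx, 12:vx, 13:tri, 14:tri, 15:tri, 16:tri edges: (8,0,c); (8,4,c); (8,5,c); (8,5,ck); (9,1,c); (9,3,c); (9,5,c); (13,1,c); (13,10,c); (13,12,c); (14,3,c); (14,10,c); (14,11,c); (15,4,c); (15,11,c); (15,12,c); (16,10,c); (16,11,c); (16,12,c)
step 2: rule r1; match: 0->8, 1->0, 2->4, 3->5; deleted nodes 8; deleted edges (8,0,c); (8,4,c); (8,5,c); (8,5,ck); added nodes 17, 18, 19, 20, 21, 22, 23; added edges (20,0,c); (20,17,c); (20,19,c); (21,4,c); (21,17,c); (21,18,c); (22,5,c); (22,18,c); (22,19,c); (23,17,c); (23,18,c); (23,19,c); result: nodes: 0:vx, 1:vx, 3:vx, 4:vx, 5:vx, 9:tri, 10:vx, 11:vx, 12:vx, 13:tri, 14:tri, 15:tri, 16:tri, 17:vx, 18:vx, 19:vx, 20:tri, 21:tri, 22:tri, 23:tri edges: (9,1,c); (9,3,c); (9,5,c); (13,1,c); (13,10,c); (13,12,c); (14,3,c); (14,10,c); (14,11,c); (15,4,c); (15,11,c); (15,12,c); (16,10,c); (16,11,c); (16,12,c); (20,0,c); (20,17,c); (20,19,c); (21,4,c); (21,17,c); (21,18,c); (22,5,c); (22,18,c); (22,19,c); (23,17,c); (23,18,c); (23,19,c)
final:
nodes: 0:vx, 1:vx, 3:vx, 4:vx, 5:vx, 9:tri, 10:vx, 11:vx, 12:vx, 13:tri, 14:tri, 15:tri, 16:tri, 17:vx, 18:vx, 19:vx, 20:tri, 21:tri, 22:tri, 23:tri
edges: (9,1,c); (9,3,c); (9,5,c); (13,1,c); (13,10,c); (13,12,c); (14,3,c); (14,10,c); (14,11,c); (15,4,c); (15,11,c); (15,12,c); (16,10,c); (16,11,c); (16,12,c); (20,0,c); (20,17,c); (20,19,c); (21,4,c); (21,17,c); (21,18,c); (22,5,c); (22,18,c); (22,19,c); (23,17,c); (23,18,c); (23,19,c)


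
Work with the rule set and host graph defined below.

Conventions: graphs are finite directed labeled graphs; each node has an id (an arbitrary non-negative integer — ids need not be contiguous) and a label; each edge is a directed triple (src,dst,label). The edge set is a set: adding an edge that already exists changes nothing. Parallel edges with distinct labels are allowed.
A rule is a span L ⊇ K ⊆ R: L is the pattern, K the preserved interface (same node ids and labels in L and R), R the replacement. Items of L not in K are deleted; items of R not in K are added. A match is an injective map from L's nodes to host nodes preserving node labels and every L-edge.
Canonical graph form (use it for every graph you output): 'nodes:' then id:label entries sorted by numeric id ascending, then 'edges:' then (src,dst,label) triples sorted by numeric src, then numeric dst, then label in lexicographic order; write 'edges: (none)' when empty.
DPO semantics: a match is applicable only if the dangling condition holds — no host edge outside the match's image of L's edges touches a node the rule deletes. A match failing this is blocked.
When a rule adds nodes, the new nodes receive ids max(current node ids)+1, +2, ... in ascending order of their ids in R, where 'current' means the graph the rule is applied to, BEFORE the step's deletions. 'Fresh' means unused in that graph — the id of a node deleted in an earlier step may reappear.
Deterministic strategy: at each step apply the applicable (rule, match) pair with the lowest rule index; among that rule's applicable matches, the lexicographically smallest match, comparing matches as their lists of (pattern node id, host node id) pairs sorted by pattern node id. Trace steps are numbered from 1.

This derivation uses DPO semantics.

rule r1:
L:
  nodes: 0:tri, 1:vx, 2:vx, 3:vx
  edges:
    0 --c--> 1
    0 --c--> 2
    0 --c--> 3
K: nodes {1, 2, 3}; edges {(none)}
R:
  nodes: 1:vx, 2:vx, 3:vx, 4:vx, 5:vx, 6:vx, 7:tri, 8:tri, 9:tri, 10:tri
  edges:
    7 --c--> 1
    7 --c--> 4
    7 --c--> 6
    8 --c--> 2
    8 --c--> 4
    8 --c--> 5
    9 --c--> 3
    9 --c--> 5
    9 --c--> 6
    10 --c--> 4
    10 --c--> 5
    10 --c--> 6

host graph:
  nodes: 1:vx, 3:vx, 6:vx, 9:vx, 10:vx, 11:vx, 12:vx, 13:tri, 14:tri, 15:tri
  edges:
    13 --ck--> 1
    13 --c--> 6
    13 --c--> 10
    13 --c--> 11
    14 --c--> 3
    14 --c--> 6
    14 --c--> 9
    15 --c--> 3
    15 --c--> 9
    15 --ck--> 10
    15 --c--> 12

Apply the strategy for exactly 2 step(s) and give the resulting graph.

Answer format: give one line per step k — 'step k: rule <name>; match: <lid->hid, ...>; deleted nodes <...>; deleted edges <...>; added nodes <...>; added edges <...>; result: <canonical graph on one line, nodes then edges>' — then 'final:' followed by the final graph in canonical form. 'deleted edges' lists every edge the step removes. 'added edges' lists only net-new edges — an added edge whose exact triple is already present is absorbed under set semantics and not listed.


step 1: rule r1; match: 0->14, 1->3, 2->6, 3->9; deleted nodes 14; deleted edges (14,3,c); (14,6,c); (14,9,c); added nodes 16, 17, 18, 19, 20, 21, 22; added edges (19,3,c); (19,16,c); (19,18,c); (20,6,c); (20,16,c); (20,17,c); (21,9,c); (21,17,c); (21,18,c); (22,16,c); (22,17,c); (22,18,c); result: nodes: 1:vx, 3:vx, 6:vx, 9:vx, 10:vx, 11:vx, 12:vx, 13:tri, 15:tri, 16:vx, 17:vx, 18:vx, 19:tri, 20:tri, 21:tri, 22:tri edges: (13,1,ck); (13,6,c); (13,10,c); (13,11,c); (15,3,c); (15,9,c); (15,10,ck); (15,12,c); (19,3,c); (19,16,c); (19,18,c); (20,6,c); (20,16,c); (20,17,c); (21,9,c); (21,17,c); (21,18,c); (22,16,c); (22,17,c); (22,18,c)
step 2: rule r1; match: 0->19, 1->3, 2->16, 3->18; deleted nodes 19; deleted edges (19,3,c); (19,16,c); (19,18,c); added nodes 23, 24, 25, 26, 27, 28, 29; added edges (26,3,c); (26,23,c); (26,25,c); (27,16,c); (27,23,c); (27,24,c); (28,18,c); (28,24,c); (28,25,c); (29,23,c); (29,24,c); (29,25,c); result: nodes: 1:vx, 3:vx, 6:vx, 9:vx, 10:vx, 11:vx, 12:vx, 13:tri, 15:tri, 16:vx, 17:vx, 18:vx, 20:tri, 21:tri, 22:tri, 23:vx, 24:vx, 25:vx, 26:tri, 27:tri, 28:tri, 29:tri edges: (13,1,ck); (13,6,c); (13,10,c); (13,11,c); (15,3,c); (15,9,c); (15,10,ck); (15,12,c); (20,6,c); (20,16,c); (20,17,c); (21,9,c); (21,17,c); (21,18,c); (22,16,c); (22,17,c); (22,18,c); (26,3,c); (26,23,c); (26,25,c); (27,16,c); (27,23,c); (27,24,c); (28,18,c); (28,24,c); (28,25,c); (29,23,c); (29,24,c); (29,25,c)
final:
nodes: 1:vx, 3:vx, 6:vx, 9:vx, 10:vx, 11:vx, 12:vx, 13:tri, 15:tri, 16:vx, 17:vx, 18:vx, 20:tri, 21:tri, 22:tri, 23:vx, 24:vx, 25:vx, 26:tri, 27:tri, 28:tri, 29:tri
edges: (13,1,ck); (13,6,c); (13,10,c); (13,11,c); (15,3,c); (15,9,c); (15,10,ck); (15,12,c); (20,6,c); (20,16,c); (20,17,c); (21,9,c); (21,17,c); (21,18,c); (22,16,c); (22,17,c); (22,18,c); (26,3,c); (26,23,c); (26,25,c); (27,16,c); (27,23,c); (27,24,c); (28,18,c); (28,24,c); (28,25,c); (29,23,c); (29,24,c); (29,25,c)


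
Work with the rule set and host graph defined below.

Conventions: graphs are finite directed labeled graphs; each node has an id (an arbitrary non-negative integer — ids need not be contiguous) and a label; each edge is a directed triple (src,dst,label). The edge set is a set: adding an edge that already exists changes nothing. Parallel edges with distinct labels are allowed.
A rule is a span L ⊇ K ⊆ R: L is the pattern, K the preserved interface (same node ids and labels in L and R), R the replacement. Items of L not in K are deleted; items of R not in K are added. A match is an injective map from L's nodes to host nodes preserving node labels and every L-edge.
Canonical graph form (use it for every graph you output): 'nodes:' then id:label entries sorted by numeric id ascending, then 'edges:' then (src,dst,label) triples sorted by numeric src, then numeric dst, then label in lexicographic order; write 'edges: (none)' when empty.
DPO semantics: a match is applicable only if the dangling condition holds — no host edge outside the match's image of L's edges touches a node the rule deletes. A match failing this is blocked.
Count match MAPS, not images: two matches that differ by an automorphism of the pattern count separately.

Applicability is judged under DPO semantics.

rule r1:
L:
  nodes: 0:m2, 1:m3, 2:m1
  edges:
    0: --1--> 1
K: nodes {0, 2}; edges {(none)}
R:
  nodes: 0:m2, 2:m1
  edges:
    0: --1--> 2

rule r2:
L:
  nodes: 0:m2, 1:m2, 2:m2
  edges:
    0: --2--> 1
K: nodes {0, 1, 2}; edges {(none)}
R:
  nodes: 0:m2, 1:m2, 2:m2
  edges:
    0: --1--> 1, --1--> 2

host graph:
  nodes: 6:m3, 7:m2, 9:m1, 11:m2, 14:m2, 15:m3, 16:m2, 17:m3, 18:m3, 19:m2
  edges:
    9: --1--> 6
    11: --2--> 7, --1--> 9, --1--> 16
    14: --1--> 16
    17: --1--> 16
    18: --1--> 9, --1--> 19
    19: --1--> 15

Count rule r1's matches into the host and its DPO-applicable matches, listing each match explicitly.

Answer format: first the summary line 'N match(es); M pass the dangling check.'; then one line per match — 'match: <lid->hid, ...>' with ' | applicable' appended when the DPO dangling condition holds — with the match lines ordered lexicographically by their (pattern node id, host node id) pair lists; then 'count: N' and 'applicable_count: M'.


1 match(es); 1 pass the dangling check.
match: 0->19, 1->15, 2->9 | applicable
count: 1
applicable_count: 1


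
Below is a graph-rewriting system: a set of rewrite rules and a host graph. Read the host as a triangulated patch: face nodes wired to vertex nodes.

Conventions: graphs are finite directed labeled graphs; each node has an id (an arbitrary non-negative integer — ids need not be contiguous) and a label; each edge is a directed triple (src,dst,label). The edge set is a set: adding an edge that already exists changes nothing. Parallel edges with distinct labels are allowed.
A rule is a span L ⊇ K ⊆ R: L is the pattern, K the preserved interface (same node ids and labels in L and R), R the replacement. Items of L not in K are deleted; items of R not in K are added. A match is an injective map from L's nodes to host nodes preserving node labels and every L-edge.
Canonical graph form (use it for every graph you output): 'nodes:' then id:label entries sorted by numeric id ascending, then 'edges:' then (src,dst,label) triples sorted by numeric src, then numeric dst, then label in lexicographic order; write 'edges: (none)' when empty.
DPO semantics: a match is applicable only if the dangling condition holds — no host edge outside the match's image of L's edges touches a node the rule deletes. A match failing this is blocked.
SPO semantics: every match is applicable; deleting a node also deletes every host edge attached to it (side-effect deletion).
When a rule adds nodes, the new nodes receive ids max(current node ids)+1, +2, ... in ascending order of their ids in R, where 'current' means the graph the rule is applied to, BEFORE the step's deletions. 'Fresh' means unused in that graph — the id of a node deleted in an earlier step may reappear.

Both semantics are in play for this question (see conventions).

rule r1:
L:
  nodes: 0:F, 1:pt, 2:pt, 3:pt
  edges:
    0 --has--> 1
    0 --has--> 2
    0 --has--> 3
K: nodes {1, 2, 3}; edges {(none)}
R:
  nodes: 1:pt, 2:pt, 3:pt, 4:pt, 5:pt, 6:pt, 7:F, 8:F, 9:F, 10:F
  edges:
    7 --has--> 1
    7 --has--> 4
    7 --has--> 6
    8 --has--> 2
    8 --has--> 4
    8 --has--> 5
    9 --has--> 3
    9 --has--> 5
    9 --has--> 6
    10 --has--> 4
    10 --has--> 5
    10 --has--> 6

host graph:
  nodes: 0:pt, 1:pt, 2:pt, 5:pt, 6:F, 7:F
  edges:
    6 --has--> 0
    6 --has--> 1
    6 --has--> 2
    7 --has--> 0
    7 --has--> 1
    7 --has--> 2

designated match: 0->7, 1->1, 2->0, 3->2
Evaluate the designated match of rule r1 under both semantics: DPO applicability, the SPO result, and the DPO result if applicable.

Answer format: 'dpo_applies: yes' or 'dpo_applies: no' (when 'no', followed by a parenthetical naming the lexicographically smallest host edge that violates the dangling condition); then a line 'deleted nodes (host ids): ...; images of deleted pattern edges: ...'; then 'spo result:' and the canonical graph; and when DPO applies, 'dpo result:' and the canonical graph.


dpo_applies: yes
deleted nodes (host ids): 7; images of deleted pattern edges: (7,0,has); (7,1,has); (7,2,has)
spo result:
nodes: 0:pt, 1:pt, 2:pt, 5:pt, 6:F, 8:pt, 9:pt, 10:pt, 11:F, 12:F, 13:F, 14:F
edges: (6,0,has); (6,1,has); (6,2,has); (11,1,has); (11,8,has); (11,10,has); (12,0,has); (12,8,has); (12,9,has); (13,2,has); (13,9,has); (13,10,has); (14,8,has); (14,9,has); (14,10,has)
dpo result:
nodes: 0:pt, 1:pt, 2:pt, 5:pt, 6:F, 8:pt, 9:pt, 10:pt, 11:F, 12:F, 13:F, 14:F
edges: (6,0,has); (6,1,has); (6,2,has); (11,1,has); (11,8,has); (11,10,has); (12,0,has); (12,8,has); (12,9,has); (13,2,has); (13,9,has); (13,10,has); (14,8,has); (14,9,has); (14,10,has)


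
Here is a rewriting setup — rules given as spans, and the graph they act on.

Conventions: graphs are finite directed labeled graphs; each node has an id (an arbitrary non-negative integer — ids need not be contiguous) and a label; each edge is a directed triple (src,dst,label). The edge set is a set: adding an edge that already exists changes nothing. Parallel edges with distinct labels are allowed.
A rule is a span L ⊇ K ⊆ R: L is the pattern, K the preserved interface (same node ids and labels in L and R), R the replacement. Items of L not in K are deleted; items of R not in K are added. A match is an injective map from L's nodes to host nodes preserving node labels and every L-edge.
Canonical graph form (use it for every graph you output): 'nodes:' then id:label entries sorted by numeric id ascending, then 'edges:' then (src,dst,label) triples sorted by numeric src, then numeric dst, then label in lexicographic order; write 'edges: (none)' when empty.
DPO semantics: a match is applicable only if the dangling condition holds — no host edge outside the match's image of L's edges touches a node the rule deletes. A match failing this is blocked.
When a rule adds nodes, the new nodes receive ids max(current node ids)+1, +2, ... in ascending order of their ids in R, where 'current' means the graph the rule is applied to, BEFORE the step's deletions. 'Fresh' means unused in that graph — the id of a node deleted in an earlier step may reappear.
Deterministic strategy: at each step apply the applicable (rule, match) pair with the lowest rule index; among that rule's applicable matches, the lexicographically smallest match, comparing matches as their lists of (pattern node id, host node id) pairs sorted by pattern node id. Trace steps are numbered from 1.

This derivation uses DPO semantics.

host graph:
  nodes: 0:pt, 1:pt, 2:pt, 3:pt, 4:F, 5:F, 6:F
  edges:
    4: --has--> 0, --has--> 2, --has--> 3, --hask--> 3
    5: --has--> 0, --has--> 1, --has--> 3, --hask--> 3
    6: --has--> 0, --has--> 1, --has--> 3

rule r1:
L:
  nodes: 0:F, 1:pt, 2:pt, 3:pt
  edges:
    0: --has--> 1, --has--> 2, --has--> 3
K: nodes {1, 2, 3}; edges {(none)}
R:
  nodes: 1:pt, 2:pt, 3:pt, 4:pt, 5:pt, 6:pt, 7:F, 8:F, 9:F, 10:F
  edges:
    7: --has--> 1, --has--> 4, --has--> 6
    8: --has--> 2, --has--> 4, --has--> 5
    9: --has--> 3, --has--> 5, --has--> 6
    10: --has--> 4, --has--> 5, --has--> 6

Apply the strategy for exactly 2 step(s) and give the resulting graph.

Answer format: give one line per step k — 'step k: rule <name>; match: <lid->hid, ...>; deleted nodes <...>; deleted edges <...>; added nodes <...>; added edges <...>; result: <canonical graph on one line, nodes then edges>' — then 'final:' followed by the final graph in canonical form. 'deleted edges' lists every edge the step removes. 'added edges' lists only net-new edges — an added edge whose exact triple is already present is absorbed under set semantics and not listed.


step 1: rule r1; match: 0->6, 1->0, 2->1, 3->3; deleted nodes 6; deleted edges (6,0,has); (6,1,has); (6,3,has); added nodes 7, 8, 9, 10, 11, 12, 13; added edges (10,0,has); (10,7,has); (10,9,has); (11,1,has); (11,7,has); (11,8,has); (12,3,has); (12,8,has); (12,9,has); (13,7,has); (13,8,has); (13,9,has); result: nodes: 0:pt, 1:pt, 2:pt, 3:pt, 4:F, 5:F, 7:pt, 8:pt, 9:pt, 10:F, 11:F, 12:F, 13:F edges: (4,0,has); (4,2,has); (4,3,has); (4,3,hask); (5,0,has); (5,1,has); (5,3,has); (5,3,hask); (10,0,has); (10,7,has); (10,9,has); (11,1,has); (11,7,has); (11,8,has); (12,3,has); (12,8,has); (12,9,has); (13,7,has); (13,8,has); (13,9,has)
step 2: rule r1; match: 0->10, 1->0, 2->7, 3->9; deleted nodes 10; deleted edges (10,0,has); (10,7,has); (10,9,has); added nodes 14, 15, 16, 17, 18, 19, 20; added edges (17,0,has); (17,14,has); (17,16,has); (18,7,has); (18,14,has); (18,15,has); (19,9,has); (19,15,has); (19,16,has); (20,14,has); (20,15,has); (20,16,has); result: nodes: 0:pt, 1:pt, 2:pt, 3:pt, 4:F, 5:F, 7:pt, 8:pt, 9:pt, 11:F, 12:F, 13:F, 14:pt, 15:pt, 16:pt, 17:F, 18:F, 19:F, 20:F edges: (4,0,has); (4,2,has); (4,3,has); (4,3,hask); (5,0,has); (5,1,has); (5,3,has); (5,3,hask); (11,1,has); (11,7,has); (11,8,has); (12,3,has); (12,8,has); (12,9,has); (13,7,has); (13,8,has); (13,9,has); (17,0,has); (17,14,has); (17,16,has); (18,7,has); (18,14,has); (18,15,has); (19,9,has); (19,15,has); (19,16,has); (20,14,has); (20,15,has); (20,16,has)
final:
nodes: 0:pt, 1:pt, 2:pt, 3:pt, 4:F, 5:F, 7:pt, 8:pt, 9:pt, 11:F, 12:F, 13:F, 14:pt, 15:pt, 16:pt, 17:F, 18:F, 19:F, 20:F
edges: (4,0,has); (4,2,has); (4,3,has); (4,3,hask); (5,0,has); (5,1,has); (5,3,has); (5,3,hask); (11,1,has); (11,7,has); (11,8,has); (12,3,has); (12,8,has); (12,9,has); (13,7,has); (13,8,has); (13,9,has); (17,0,has); (17,14,has); (17,16,has); (18,7,has); (18,14,has); (18,15,has); (19,9,has); (19,15,has); (19,16,has); (20,14,has); (20,15,has); (20,16,has)
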